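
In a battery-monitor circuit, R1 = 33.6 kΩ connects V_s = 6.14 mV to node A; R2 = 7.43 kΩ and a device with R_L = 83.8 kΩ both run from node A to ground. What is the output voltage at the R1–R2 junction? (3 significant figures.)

The load sits in parallel with R2, giving an effective lower resistance R2' = R2·R_L/(R2+R_L) = 6.825 kΩ.
Then V_out = V_s · R2'/(R1 + R2') = 6.14 × 6.825/40.42 = 1.037 mV.

V_out ≈ 1.04 mV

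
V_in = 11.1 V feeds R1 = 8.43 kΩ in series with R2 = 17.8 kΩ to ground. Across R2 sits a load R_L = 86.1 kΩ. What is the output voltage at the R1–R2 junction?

V_out ≈ 7.06 V

First combine the lower leg with the load: R2 ‖ R_L = 14.75 kΩ.
Voltage divider with the loaded lower leg: V_out = 11.1 × 14.75/(8.43 + 14.75) = 11.1 × 0.6363 = 7.063 V.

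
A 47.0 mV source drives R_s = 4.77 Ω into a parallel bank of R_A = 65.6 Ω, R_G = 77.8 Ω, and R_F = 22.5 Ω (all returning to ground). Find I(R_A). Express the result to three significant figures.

Equivalent of the parallel group: R_p = 13.79 Ω.
Node voltage V_A = V_in · R_p/(R_s + R_p) = 47.0 × 0.7429 = 34.92 mV.
I(R_A) = V_A / R_A = 34.92/65.6 = 0.5323 mA.

I ≈ 0.532 mA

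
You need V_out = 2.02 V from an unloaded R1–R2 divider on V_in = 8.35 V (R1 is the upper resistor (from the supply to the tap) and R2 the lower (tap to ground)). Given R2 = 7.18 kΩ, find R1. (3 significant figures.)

R1 ≈ 22.5 kΩ

V_out/V_in = R2/(R1+R2) = 0.2419.
So R1 = R2 · (V_in/V_out − 1) = 7.18 × (8.35/2.02 − 1) = 7.18 × 3.134 = 22.50 kΩ.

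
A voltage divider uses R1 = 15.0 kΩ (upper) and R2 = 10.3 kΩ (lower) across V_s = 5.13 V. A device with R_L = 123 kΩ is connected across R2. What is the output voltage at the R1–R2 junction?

V_out ≈ 1.99 V

R2 ‖ R_L = (10.3 × 123)/(10.3 + 123) = 9.504 kΩ.
Then V_out = V_s · R2'/(R1 + R2') = 5.13 × 9.504/24.50 = 1.990 V.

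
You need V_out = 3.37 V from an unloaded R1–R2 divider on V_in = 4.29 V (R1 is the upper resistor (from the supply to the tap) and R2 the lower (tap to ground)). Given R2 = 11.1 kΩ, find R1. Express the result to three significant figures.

R1 ≈ 3.03 kΩ

The divider ratio is R2/(R1+R2) = 3.37/4.29 = 0.7855.
Rearranging, R1 = R2·(1−k)/k = 11.1 × 0.2730 = 3.030 kΩ.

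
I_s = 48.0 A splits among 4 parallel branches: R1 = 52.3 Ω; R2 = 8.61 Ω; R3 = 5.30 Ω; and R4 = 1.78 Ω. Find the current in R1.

Total conductance ΣG = 1/52.3 + 1/8.61 + 1/5.30 + 1/1.78 = 0.8857 (units of 1/Ω).
Current divider: I(R1) = I_s · G_k/ΣG = 48.0 × (0.01912/0.8857) = 48.0 × 0.02159 = 1.036 A.

I ≈ 1.04 A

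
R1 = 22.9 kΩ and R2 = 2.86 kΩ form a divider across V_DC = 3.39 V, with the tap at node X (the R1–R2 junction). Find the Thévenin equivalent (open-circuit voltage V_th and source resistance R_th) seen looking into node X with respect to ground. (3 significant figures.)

V_th ≈ 0.376 V, R_th ≈ 2.54 kΩ

Open-circuit (no load on X): V_th = V_DC · R2/(R1 + R2) = 3.39 × 2.86/(22.90 + 2.86) = 0.3764 V.
Looking into X with the source shorted: R_th = R1·R2/(R1+R2) = 22.90 × 2.86/25.76 = 2.542 kΩ.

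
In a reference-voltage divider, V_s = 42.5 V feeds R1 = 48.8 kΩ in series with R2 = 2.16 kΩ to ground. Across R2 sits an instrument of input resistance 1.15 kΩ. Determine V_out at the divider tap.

The load sits in parallel with R2, giving an effective lower resistance R2' = R2·R_L/(R2+R_L) = 0.7505 kΩ.
Voltage divider with the loaded lower leg: V_out = 42.5 × 0.7505/(48.8 + 0.7505) = 42.5 × 0.01515 = 0.6437 V.
(Unloaded it would be 1.80 V; the load pulls it down.)

V_out ≈ 0.644 V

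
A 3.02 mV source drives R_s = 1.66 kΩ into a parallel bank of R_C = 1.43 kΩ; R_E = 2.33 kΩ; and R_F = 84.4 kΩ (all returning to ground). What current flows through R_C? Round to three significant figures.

Parallel bank: R_p = 1/(1/1.43 + 1/2.33 + 1/84.4) = 0.8769 kΩ.
Node voltage V_A = V_supply · R_p/(R_s + R_p) = 3.02 × 0.3457 = 1.044 mV.
Branch current I = V_A/R_C = 1.044/1.43 = 0.7300 µA.

I ≈ 0.730 µA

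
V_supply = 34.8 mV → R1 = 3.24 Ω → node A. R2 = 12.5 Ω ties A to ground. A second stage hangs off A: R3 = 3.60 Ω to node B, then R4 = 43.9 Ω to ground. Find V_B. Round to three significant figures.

Node A sees R2 in parallel with the series input of stage 2, R3 + R4 = 47.50 Ω.
Effective lower resistance at A: R2 ‖ 47.50 = 9.896 Ω.
So V_A = 34.8 × 0.7533 = 26.22 mV.
Stage 2 is unloaded, so V_B = V_A · R4/(R3+R4) = 26.22 × 43.9/47.50 = 24.23 mV.

V_B ≈ 24.2 mV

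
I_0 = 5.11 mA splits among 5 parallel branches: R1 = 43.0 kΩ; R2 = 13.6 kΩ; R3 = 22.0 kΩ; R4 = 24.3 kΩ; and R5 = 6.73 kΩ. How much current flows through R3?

I ≈ 0.700 mA

Total conductance ΣG = 1/43.0 + 1/13.6 + 1/22.0 + 1/24.3 + 1/6.73 = 0.3320 (units of 1/kΩ).
R3 takes the fraction G_k/ΣG = 0.04545/0.3320 = 0.1369, so I = 5.11 × 0.1369 = 0.6997 mA.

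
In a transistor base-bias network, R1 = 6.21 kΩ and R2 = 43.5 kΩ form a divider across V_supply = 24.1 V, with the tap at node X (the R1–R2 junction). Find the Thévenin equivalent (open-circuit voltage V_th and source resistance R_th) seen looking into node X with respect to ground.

V_th ≈ 21.1 V, R_th ≈ 5.43 kΩ

Open-circuit (no load on X): V_th = V_supply · R2/(R1 + R2) = 24.1 × 43.5/(6.210 + 43.5) = 21.09 V.
Looking into X with the source shorted: R_th = R1·R2/(R1+R2) = 6.210 × 43.5/49.71 = 5.434 kΩ.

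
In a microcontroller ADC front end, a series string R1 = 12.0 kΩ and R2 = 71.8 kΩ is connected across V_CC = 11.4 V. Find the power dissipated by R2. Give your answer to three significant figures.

P ≈ 1.33 mW

Series current I = V_CC/ΣR = 11.4/83.80 = 0.1360 mA.
P = I²R = 0.01851 × 71.8 = 1.329 mW.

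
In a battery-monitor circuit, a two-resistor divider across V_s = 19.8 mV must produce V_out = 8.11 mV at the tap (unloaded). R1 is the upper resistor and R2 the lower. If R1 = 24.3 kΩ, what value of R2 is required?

R2 ≈ 16.9 kΩ

Required fraction k = V_out/V_s = 0.4096.
R2 = R1 · 0.4096/(1 − 0.4096) = 16.86 kΩ.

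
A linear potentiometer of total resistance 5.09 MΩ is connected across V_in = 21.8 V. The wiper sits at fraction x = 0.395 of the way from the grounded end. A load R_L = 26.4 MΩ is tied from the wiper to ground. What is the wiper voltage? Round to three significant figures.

V_out ≈ 8.23 V

Split the track: R_lower = x·R_p = 2.011 MΩ, R_upper = (1−x)·R_p = 3.079 MΩ.
(x·R_p) ‖ R_L = 1.868 MΩ.
Then V_out = V_in · 1.868/(3.079 + 1.868) = 8.232 V.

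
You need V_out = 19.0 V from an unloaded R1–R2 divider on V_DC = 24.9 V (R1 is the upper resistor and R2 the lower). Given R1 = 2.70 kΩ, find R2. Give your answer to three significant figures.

R2 ≈ 8.69 kΩ

Required fraction k = V_out/V_DC = 0.7631.
Rearranging, R2 = R1·k/(1−k) = 2.70 × 3.220 = 8.695 kΩ.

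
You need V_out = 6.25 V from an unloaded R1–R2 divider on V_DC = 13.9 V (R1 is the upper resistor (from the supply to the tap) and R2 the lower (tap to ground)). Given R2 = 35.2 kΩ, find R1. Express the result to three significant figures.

R1 ≈ 43.1 kΩ

V_out/V_DC = R2/(R1+R2) = 0.4496.
Rearranging, R1 = R2·(1−k)/k = 35.2 × 1.224 = 43.08 kΩ.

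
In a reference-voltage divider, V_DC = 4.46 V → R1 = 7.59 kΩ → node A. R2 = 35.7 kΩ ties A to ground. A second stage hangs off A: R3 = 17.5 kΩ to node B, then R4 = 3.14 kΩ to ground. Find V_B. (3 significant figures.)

Looking into the second stage from A: R3 + R4 = 20.64 kΩ appears in parallel with R2.
R2 ‖ (R3+R4) = 13.08 kΩ.
First divider: V_A = V_DC · 13.08/(7.59 + 13.08) = 2.822 V.
Then the unloaded second divider: V_B = V_A × R4/(R3+R4) = 2.822 × 0.1521 = 0.4293 V.

V_B ≈ 0.429 V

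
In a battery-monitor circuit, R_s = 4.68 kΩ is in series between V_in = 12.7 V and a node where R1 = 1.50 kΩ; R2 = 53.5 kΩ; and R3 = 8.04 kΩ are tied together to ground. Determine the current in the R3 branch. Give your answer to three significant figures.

I ≈ 0.330 mA

Parallel bank: R_p = 1/(1/1.50 + 1/53.5 + 1/8.04) = 1.235 kΩ.
V_A = 12.7 × 1.235/5.915 = 2.652 V.
I(R3) = V_A / R3 = 2.652/8.04 = 0.3298 mA.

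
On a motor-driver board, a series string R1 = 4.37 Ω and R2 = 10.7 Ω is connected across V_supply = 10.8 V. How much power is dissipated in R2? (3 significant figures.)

P ≈ 5.50 W

The common current is I = 10.8/15.07 = 0.7167 A.
P = I²R = 0.5136 × 10.7 = 5.495 W.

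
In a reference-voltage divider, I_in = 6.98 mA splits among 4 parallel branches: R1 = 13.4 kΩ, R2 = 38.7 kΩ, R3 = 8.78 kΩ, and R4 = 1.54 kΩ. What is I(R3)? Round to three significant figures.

I ≈ 0.920 mA

Conductances: ΣG = 1/13.4 + 1/38.7 + 1/8.78 + 1/1.54 = 0.8637 (1/kΩ).
Current divider: I(R3) = I_in · G_k/ΣG = 6.98 × (0.1139/0.8637) = 6.98 × 0.1319 = 0.9204 mA.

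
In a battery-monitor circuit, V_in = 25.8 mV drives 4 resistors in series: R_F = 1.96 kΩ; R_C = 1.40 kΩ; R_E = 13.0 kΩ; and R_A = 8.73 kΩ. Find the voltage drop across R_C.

ΣR = 1.96 + 1.40 + 13.0 + 8.73 = 25.09 kΩ.
V = V_in · R/ΣR = 25.8 × 0.05580 = 1.440 mV.

V ≈ 1.44 mV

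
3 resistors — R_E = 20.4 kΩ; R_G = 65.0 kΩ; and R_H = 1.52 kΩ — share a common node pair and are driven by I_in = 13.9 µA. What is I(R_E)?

Conductances: ΣG = 1/20.4 + 1/65.0 + 1/1.52 = 0.7223 (1/kΩ).
R_E takes the fraction G_k/ΣG = 0.04902/0.7223 = 0.06787, so I = 13.9 × 0.06787 = 0.9433 µA.

I ≈ 0.943 µA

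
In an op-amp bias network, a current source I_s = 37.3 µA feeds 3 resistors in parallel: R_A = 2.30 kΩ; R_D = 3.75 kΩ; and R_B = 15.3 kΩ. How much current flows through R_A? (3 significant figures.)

Conductances: ΣG = 1/2.30 + 1/3.75 + 1/15.3 = 0.7668 (1/kΩ).
By the current-divider rule, I = I_s · G_k/ΣG = 37.3 × 0.5670 = 21.15 µA.

I ≈ 21.1 µA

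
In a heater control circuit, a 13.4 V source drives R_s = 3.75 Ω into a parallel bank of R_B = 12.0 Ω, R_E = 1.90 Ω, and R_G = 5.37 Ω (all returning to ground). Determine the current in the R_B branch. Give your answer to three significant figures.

Combine the parallel branches: R_p = (1/12.0 + 1/1.90 + 1/5.37)⁻¹ = 1.256 Ω.
V_A by voltage divider: V_A = 13.4 × 1.256/(3.75 + 1.256) = 3.363 V.
Branch current I = V_A/R_B = 3.363/12.0 = 0.2803 A.

I ≈ 0.280 A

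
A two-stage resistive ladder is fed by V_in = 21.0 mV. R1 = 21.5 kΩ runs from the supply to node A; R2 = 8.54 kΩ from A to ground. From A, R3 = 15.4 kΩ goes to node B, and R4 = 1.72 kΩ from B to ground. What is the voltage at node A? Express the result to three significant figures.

Node A sees R2 in parallel with the series input of stage 2, R3 + R4 = 17.12 kΩ.
R2 ‖ (R3+R4) = 5.698 kΩ.
First divider: V_A = V_in · 5.698/(21.5 + 5.698) = 4.399 mV.

V_A ≈ 4.40 mV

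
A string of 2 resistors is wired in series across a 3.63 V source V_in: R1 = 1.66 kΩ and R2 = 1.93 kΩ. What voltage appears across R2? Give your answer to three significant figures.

Total series resistance ΣR = 1.66 + 1.93 = 3.590 kΩ.
Voltage divider: V = V_in · (1.930 / 3.590) = 3.63 × 0.5376 = 1.952 V.

V ≈ 1.95 V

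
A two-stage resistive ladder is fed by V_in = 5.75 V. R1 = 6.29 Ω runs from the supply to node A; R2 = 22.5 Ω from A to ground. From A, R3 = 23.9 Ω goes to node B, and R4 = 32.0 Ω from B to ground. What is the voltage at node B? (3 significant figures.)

V_B ≈ 2.36 V

Node A sees R2 in parallel with the series input of stage 2, R3 + R4 = 55.90 Ω.
R2 ‖ (R3+R4) = 16.04 Ω.
So V_A = 5.75 × 0.7184 = 4.131 V.
Then the unloaded second divider: V_B = V_A × R4/(R3+R4) = 4.131 × 0.5725 = 2.365 V.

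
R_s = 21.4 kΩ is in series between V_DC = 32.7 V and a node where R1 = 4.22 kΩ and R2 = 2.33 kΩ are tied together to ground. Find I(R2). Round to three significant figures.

I ≈ 0.920 mA

Parallel bank: R_p = 1/(1/4.22 + 1/2.33) = 1.501 kΩ.
Node voltage V_A = V_DC · R_p/(R_s + R_p) = 32.7 × 0.06555 = 2.143 V.
I(R2) = V_A / R2 = 2.143/2.33 = 0.9199 mA.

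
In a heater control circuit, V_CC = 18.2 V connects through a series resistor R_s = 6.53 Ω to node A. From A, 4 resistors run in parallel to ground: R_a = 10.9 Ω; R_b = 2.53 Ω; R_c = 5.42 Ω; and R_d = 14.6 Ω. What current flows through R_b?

Parallel bank: R_p = 1/(1/10.9 + 1/2.53 + 1/5.42 + 1/14.6) = 1.351 Ω.
V_A = 18.2 × 1.351/7.881 = 3.121 V.
I(R_b) = V_A / R_b = 3.121/2.53 = 1.233 A.

I ≈ 1.23 A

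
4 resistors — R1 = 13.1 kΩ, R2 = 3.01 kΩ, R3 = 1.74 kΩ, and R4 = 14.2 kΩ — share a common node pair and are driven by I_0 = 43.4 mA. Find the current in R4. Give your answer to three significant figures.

Total conductance ΣG = 1/13.1 + 1/3.01 + 1/1.74 + 1/14.2 = 1.054 (units of 1/kΩ).
By the current-divider rule, I = I_0 · G_k/ΣG = 43.4 × 0.06683 = 2.901 mA.

I ≈ 2.90 mA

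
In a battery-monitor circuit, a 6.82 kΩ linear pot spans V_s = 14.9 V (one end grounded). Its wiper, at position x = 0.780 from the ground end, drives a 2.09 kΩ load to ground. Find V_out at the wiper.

Lower segment x·R_p = 5.320 kΩ; upper segment (1−x)·R_p = 1.500 kΩ.
(x·R_p) ‖ R_L = 1.500 kΩ.
Then V_out = V_s · 1.500/(1.500 + 1.500) = 7.450 V.
(Unloaded: V_out = x·V_s = 11.6 V.)

V_out ≈ 7.45 V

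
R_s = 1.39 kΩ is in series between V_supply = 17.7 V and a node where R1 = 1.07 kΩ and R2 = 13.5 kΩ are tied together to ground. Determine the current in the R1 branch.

Combine the parallel branches: R_p = (1/1.07 + 1/13.5)⁻¹ = 0.9914 kΩ.
Node voltage V_A = V_supply · R_p/(R_s + R_p) = 17.7 × 0.4163 = 7.369 V.
Branch current I = V_A/R1 = 7.369/1.07 = 6.887 mA.

I ≈ 6.89 mA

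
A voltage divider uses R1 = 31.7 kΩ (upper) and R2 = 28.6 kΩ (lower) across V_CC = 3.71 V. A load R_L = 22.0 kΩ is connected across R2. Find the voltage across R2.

The load sits in parallel with R2, giving an effective lower resistance R2' = R2·R_L/(R2+R_L) = 12.43 kΩ.
Then V_out = V_CC · R2'/(R1 + R2') = 3.71 × 12.43/44.13 = 1.045 V.
(Unloaded it would be 1.76 V; the load pulls it down.)

V_out ≈ 1.05 V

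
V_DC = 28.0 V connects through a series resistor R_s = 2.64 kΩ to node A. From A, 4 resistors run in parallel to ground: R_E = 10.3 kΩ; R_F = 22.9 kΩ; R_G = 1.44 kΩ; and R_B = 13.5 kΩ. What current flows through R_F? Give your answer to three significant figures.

I ≈ 0.360 mA

Parallel bank: R_p = 1/(1/10.3 + 1/22.9 + 1/1.44 + 1/13.5) = 1.100 kΩ.
Node voltage V_A = V_DC · R_p/(R_s + R_p) = 28.0 × 0.2941 = 8.234 V.
I(R_F) = V_A / R_F = 8.234/22.9 = 0.3596 mA.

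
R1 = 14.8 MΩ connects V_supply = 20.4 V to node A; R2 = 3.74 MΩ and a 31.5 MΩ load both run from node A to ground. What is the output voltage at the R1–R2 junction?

First combine the lower leg with the load: R2 ‖ R_L = 3.343 MΩ.
Now apply the divider: V_out = 20.4 × 0.1843 = 3.759 V.
(Unloaded it would be 4.12 V; the load pulls it down.)

V_out ≈ 3.76 V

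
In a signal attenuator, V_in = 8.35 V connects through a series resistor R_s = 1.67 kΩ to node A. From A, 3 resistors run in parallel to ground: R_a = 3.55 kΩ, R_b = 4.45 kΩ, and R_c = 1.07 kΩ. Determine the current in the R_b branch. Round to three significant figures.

I ≈ 0.551 mA

Parallel bank: R_p = 1/(1/3.55 + 1/4.45 + 1/1.07) = 0.6940 kΩ.
V_A = 8.35 × 0.6940/2.364 = 2.451 V.
I(R_b) = V_A / R_b = 2.451/4.45 = 0.5508 mA.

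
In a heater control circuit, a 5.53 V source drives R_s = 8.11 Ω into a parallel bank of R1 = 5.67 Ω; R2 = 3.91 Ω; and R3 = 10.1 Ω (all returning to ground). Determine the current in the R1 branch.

I ≈ 0.184 A

Parallel bank: R_p = 1/(1/5.67 + 1/3.91 + 1/10.1) = 1.883 Ω.
V_A = 5.53 × 1.883/9.993 = 1.042 V.
I(R1) = V_A / R1 = 1.042/5.67 = 0.1838 A.
(Equivalently: I_total = 0.5534 A, then current-divider fraction G_k/ΣG = 0.3321.)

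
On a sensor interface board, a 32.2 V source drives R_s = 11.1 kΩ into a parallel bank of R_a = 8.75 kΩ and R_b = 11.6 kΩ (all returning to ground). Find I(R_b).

Combine the parallel branches: R_p = (1/8.75 + 1/11.6)⁻¹ = 4.988 kΩ.
Node voltage V_A = V_CC · R_p/(R_s + R_p) = 32.2 × 0.3100 = 9.983 V.
Branch current I = V_A/R_b = 9.983/11.6 = 0.8606 mA.
(Check via current divider: I_total = 2.002 mA; share G_k/ΣG = 0.4300 → same result.)

I ≈ 0.861 mA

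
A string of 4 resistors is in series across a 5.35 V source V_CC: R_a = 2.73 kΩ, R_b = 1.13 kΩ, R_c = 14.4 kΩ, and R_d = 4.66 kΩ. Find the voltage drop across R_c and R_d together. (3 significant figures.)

V ≈ 4.45 V

ΣR = 2.73 + 1.13 + 14.4 + 4.66 = 22.92 kΩ.
R_{R_c..R_d} = 14.4 + 4.66 = 19.06 kΩ.
V = V_CC · R/ΣR = 5.35 × 0.8316 = 4.449 V.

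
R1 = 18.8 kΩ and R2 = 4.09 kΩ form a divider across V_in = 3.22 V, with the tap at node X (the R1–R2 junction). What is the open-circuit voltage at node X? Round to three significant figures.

With X open, the divider is unloaded: V_th = 3.22 × 4.09/22.89 = 0.5754 V.

V_th ≈ 0.575 V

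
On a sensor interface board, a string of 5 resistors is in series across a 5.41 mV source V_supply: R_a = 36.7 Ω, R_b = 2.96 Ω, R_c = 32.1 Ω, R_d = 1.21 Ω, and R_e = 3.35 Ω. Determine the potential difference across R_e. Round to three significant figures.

ΣR = 36.7 + 2.96 + 32.1 + 1.21 + 3.35 = 76.32 Ω.
Voltage divider: V = V_supply · (3.350 / 76.32) = 5.41 × 0.04389 = 0.2375 mV.

V ≈ 0.237 mV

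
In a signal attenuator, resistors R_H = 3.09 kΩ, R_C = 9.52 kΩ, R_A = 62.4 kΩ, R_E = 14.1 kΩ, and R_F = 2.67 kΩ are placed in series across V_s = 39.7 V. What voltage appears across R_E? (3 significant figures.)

Series total: ΣR = 3.09 + 9.52 + 62.4 + 14.1 + 2.67 = 91.78 kΩ.
V = V_s · R/ΣR = 39.7 × 0.1536 = 6.099 V.

V ≈ 6.10 V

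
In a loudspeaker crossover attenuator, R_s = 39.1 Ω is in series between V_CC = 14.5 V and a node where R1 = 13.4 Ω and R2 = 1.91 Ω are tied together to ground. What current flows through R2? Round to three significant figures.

Combine the parallel branches: R_p = (1/13.4 + 1/1.91)⁻¹ = 1.672 Ω.
Node voltage V_A = V_CC · R_p/(R_s + R_p) = 14.5 × 0.04100 = 0.5945 V.
Branch current I = V_A/R2 = 0.5945/1.91 = 0.3113 A.

I ≈ 0.311 A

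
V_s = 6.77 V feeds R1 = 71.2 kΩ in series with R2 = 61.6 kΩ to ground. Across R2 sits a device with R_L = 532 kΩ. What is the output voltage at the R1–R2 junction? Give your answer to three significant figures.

V_out ≈ 2.96 V

First combine the lower leg with the load: R2 ‖ R_L = 55.21 kΩ.
Now apply the divider: V_out = 6.77 × 0.4367 = 2.957 V.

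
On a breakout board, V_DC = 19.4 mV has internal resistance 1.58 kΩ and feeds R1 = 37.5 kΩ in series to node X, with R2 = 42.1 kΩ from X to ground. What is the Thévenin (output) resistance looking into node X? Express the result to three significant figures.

R_th ≈ 20.3 kΩ

R1' = 1.58 + 37.5 = 39.08 kΩ (source resistance + R1).
Looking into X with the source shorted: R_th = R1'·R2/(R1'+R2) = 39.08 × 42.1/81.18 = 20.27 kΩ.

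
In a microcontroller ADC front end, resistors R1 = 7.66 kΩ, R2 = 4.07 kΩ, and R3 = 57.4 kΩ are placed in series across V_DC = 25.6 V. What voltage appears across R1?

V ≈ 2.84 V

Series total: ΣR = 7.66 + 4.07 + 57.4 = 69.13 kΩ.
By the voltage-divider rule, V = 25.6 × 7.660/69.13 = 2.837 V.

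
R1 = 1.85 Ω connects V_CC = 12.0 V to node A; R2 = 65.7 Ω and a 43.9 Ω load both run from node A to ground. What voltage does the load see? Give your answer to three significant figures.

R2 ‖ R_L = (65.7 × 43.9)/(65.7 + 43.9) = 26.32 Ω.
Voltage divider with the loaded lower leg: V_out = 12.0 × 26.32/(1.85 + 26.32) = 12.0 × 0.9343 = 11.21 V.

V_out ≈ 11.2 V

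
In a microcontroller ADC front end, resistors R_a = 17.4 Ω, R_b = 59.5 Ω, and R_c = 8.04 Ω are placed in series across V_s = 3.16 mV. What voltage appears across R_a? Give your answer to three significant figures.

Series total: ΣR = 17.4 + 59.5 + 8.04 = 84.94 Ω.
V = V_s · R/ΣR = 3.16 × 0.2049 = 0.6473 mV.

V ≈ 0.647 mV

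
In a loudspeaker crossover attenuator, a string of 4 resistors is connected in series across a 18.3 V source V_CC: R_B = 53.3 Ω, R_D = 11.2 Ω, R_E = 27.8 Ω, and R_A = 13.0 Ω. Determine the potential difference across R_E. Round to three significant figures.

V ≈ 4.83 V

Series total: ΣR = 53.3 + 11.2 + 27.8 + 13.0 = 105.3 Ω.
Voltage divider: V = V_CC · (27.80 / 105.3) = 18.3 × 0.2640 = 4.831 V.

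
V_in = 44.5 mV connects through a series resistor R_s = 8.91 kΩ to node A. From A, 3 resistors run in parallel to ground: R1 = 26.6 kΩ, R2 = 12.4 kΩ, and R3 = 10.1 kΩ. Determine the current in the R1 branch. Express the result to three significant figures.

Equivalent of the parallel group: R_p = 4.603 kΩ.
Node voltage V_A = V_in · R_p/(R_s + R_p) = 44.5 × 0.3406 = 15.16 mV.
Branch current I = V_A/R1 = 15.16/26.6 = 0.5699 µA.

I ≈ 0.570 µA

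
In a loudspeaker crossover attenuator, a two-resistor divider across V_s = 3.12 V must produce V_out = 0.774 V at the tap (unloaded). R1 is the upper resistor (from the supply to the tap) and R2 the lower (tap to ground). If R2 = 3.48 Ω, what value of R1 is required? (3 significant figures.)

R1 ≈ 10.5 Ω

V_out/V_s = R2/(R1+R2) = 0.2481.
R1 = R2·(1/k − 1) = 3.48 × 3.031 = 10.55 Ω.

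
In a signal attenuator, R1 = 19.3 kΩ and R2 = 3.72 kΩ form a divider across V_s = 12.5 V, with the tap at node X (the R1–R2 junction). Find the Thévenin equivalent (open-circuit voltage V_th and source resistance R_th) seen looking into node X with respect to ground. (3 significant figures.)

V_th ≈ 2.02 V, R_th ≈ 3.12 kΩ

Open-circuit (no load on X): V_th = V_s · R2/(R1 + R2) = 12.5 × 3.72/(19.30 + 3.72) = 2.020 V.
Zeroing V_s shorts the top of R1 to ground, so R_th = R1 ‖ R2 = 3.119 kΩ.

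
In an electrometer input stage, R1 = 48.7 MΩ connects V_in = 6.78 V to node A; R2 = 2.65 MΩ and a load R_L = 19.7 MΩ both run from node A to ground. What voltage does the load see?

The load sits in parallel with R2, giving an effective lower resistance R2' = R2·R_L/(R2+R_L) = 2.336 MΩ.
Then V_out = V_in · R2'/(R1 + R2') = 6.78 × 2.336/51.04 = 0.3103 V.

V_out ≈ 0.310 V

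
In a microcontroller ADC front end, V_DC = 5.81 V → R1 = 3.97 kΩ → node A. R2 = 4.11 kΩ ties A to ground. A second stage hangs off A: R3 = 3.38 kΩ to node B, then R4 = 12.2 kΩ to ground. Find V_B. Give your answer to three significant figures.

V_B ≈ 2.05 V

Looking into the second stage from A: R3 + R4 = 15.58 kΩ appears in parallel with R2.
Effective lower resistance at A: R2 ‖ 15.58 = 3.252 kΩ.
V_A = 5.81 × 3.252/(3.97 + 3.252) = 2.616 V.
Stage 2 is unloaded, so V_B = V_A · R4/(R3+R4) = 2.616 × 12.2/15.58 = 2.049 V.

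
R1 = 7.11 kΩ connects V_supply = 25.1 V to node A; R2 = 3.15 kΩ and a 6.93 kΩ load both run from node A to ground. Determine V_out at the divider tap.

The load sits in parallel with R2, giving an effective lower resistance R2' = R2·R_L/(R2+R_L) = 2.166 kΩ.
Now apply the divider: V_out = 25.1 × 0.2335 = 5.860 V.

V_out ≈ 5.86 V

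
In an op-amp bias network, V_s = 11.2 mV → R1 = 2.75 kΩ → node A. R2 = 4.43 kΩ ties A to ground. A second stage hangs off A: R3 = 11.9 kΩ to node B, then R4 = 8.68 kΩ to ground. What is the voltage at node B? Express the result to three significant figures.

V_B ≈ 2.69 mV

Node A sees R2 in parallel with the series input of stage 2, R3 + R4 = 20.58 kΩ.
Effective lower resistance at A: R2 ‖ 20.58 = 3.645 kΩ.
So V_A = 11.2 × 0.5700 = 6.384 mV.
Then the unloaded second divider: V_B = V_A × R4/(R3+R4) = 6.384 × 0.4218 = 2.693 mV.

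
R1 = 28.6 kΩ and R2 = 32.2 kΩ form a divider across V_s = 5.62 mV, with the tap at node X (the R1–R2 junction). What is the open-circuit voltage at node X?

V_th ≈ 2.98 mV

V_th is the unloaded tap voltage: V_s · R2/(R1+R2) = 5.62 × 0.5296 = 2.976 mV.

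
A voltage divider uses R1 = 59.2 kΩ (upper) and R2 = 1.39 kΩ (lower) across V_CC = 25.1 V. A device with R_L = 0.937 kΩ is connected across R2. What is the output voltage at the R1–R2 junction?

The load sits in parallel with R2, giving an effective lower resistance R2' = R2·R_L/(R2+R_L) = 0.5597 kΩ.
Now apply the divider: V_out = 25.1 × 0.009366 = 0.2351 V.

V_out ≈ 0.235 V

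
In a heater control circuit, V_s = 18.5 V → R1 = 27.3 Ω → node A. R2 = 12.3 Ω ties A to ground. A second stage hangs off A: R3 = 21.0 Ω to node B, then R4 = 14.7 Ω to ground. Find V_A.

V_A ≈ 4.64 V

Node A sees R2 in parallel with the series input of stage 2, R3 + R4 = 35.70 Ω.
R2 ‖ (R3+R4) = 9.148 Ω.
First divider: V_A = V_s · 9.148/(27.3 + 9.148) = 4.643 V.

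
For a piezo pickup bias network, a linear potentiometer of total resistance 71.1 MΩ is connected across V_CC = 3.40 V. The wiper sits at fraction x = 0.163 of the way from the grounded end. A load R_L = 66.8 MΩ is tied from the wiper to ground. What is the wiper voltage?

Split the track: R_lower = x·R_p = 11.59 MΩ, R_upper = (1−x)·R_p = 59.51 MΩ.
R_L loads the lower segment: effective lower R = 9.876 MΩ.
V_out = 3.40 × 9.876/(59.51 + 9.876) = 0.4839 V.

V_out ≈ 0.484 V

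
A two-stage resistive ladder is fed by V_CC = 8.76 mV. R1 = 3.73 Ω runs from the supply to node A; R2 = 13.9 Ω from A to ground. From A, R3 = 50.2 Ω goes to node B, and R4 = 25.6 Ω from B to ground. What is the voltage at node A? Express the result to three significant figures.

The second stage (R3 + R4 = 75.80 Ω) loads node A in parallel with R2.
Effective lower resistance at A: R2 ‖ 75.80 = 11.75 Ω.
First divider: V_A = V_CC · 11.75/(3.73 + 11.75) = 6.649 mV.

V_A ≈ 6.65 mV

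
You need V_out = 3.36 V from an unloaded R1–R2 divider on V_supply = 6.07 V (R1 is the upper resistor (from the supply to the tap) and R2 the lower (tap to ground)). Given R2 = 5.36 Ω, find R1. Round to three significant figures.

Required fraction k = V_out/V_supply = 0.5535.
So R1 = R2 · (V_supply/V_out − 1) = 5.36 × (6.07/3.36 − 1) = 5.36 × 0.8065 = 4.323 Ω.

R1 ≈ 4.32 Ω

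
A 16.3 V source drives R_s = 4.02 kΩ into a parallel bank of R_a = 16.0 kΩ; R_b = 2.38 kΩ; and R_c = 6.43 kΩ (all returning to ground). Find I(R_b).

Parallel bank: R_p = 1/(1/16.0 + 1/2.38 + 1/6.43) = 1.567 kΩ.
V_A by voltage divider: V_A = 16.3 × 1.567/(4.02 + 1.567) = 4.572 V.
I(R_b) = V_A / R_b = 4.572/2.38 = 1.921 mA.

I ≈ 1.92 mA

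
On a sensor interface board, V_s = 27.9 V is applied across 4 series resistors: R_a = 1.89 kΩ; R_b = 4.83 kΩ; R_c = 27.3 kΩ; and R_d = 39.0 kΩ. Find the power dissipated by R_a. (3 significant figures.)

Series current I = V_s/ΣR = 27.9/73.02 = 0.3821 mA.
P(R_a) = I²·R_a = (0.3821)² × 1.89 = 0.2759 mW.

P ≈ 0.276 mW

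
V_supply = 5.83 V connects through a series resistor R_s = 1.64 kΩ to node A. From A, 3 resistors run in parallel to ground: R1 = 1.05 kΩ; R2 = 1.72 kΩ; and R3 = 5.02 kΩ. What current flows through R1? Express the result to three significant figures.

Equivalent of the parallel group: R_p = 0.5770 kΩ.
V_A by voltage divider: V_A = 5.83 × 0.5770/(1.64 + 0.5770) = 1.517 V.
I(R1) = V_A / R1 = 1.517/1.05 = 1.445 mA.
(Equivalently: I_total = 2.630 mA, then current-divider fraction G_k/ΣG = 0.5496.)

I ≈ 1.45 mA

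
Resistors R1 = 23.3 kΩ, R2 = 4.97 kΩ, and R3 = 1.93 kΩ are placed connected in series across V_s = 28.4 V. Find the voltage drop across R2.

V ≈ 4.67 V

Series total: ΣR = 23.3 + 4.97 + 1.93 = 30.20 kΩ.
V = V_s · R/ΣR = 28.4 × 0.1646 = 4.674 V.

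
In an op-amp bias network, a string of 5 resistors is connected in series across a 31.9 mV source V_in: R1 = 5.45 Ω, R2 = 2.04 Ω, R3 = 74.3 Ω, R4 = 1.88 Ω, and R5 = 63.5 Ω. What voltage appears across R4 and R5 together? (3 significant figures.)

ΣR = 5.45 + 2.04 + 74.3 + 1.88 + 63.5 = 147.2 Ω.
R_{R4..R5} = 1.88 + 63.5 = 65.38 Ω.
By the voltage-divider rule, V = 31.9 × 65.38/147.2 = 14.17 mV.

V ≈ 14.2 mV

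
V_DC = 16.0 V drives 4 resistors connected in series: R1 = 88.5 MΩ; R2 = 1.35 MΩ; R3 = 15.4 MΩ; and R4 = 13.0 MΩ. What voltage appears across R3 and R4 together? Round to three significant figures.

Series total: ΣR = 88.5 + 1.35 + 15.4 + 13.0 = 118.2 MΩ.
R_{R3..R4} = 15.4 + 13.0 = 28.40 MΩ.
Voltage divider: V = V_DC · (28.40 / 118.2) = 16.0 × 0.2402 = 3.843 V.

V ≈ 3.84 V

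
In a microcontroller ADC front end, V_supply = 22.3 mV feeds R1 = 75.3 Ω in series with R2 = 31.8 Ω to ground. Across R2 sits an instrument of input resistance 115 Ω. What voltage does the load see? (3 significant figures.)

The load sits in parallel with R2, giving an effective lower resistance R2' = R2·R_L/(R2+R_L) = 24.91 Ω.
Then V_out = V_supply · R2'/(R1 + R2') = 22.3 × 24.91/100.2 = 5.544 mV.
(Unloaded it would be 6.62 mV; the load pulls it down.)

V_out ≈ 5.54 mV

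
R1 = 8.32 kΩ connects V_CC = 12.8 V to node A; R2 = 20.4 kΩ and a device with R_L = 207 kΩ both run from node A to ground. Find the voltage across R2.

The load sits in parallel with R2, giving an effective lower resistance R2' = R2·R_L/(R2+R_L) = 18.57 kΩ.
Then V_out = V_CC · R2'/(R1 + R2') = 12.8 × 18.57/26.89 = 8.840 V.

V_out ≈ 8.84 V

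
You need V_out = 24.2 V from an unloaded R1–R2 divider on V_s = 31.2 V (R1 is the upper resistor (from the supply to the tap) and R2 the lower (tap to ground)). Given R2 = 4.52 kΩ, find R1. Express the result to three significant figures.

R1 ≈ 1.31 kΩ

The divider ratio is R2/(R1+R2) = 24.2/31.2 = 0.7756.
So R1 = R2 · (V_s/V_out − 1) = 4.52 × (31.2/24.2 − 1) = 4.52 × 0.2893 = 1.307 kΩ.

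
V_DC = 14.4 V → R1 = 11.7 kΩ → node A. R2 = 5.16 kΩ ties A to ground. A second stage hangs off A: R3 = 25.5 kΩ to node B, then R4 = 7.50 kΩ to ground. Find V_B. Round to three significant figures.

V_B ≈ 0.904 V

Node A sees R2 in parallel with the series input of stage 2, R3 + R4 = 33.00 kΩ.
Effective lower resistance at A: R2 ‖ 33.00 = 4.462 kΩ.
So V_A = 14.4 × 0.2761 = 3.976 V.
Then the unloaded second divider: V_B = V_A × R4/(R3+R4) = 3.976 × 0.2273 = 0.9036 V.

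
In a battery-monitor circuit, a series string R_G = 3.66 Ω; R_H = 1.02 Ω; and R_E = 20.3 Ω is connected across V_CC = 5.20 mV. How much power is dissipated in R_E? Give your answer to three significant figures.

Series current I = V_CC/ΣR = 5.20/24.98 = 0.2082 mA.
P = I²R = 0.04333 × 20.3 = 0.8797 µW.

P ≈ 0.880 µW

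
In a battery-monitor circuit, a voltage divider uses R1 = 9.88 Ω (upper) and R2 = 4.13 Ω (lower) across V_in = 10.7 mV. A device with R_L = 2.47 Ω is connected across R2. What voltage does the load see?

V_out ≈ 1.45 mV

First combine the lower leg with the load: R2 ‖ R_L = 1.546 Ω.
Now apply the divider: V_out = 10.7 × 0.1353 = 1.447 mV.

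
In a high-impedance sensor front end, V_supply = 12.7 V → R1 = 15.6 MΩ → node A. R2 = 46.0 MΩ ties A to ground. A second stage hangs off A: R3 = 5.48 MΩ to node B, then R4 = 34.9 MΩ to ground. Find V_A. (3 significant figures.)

V_A ≈ 7.36 V

Looking into the second stage from A: R3 + R4 = 40.38 MΩ appears in parallel with R2.
Effective lower resistance at A: R2 ‖ 40.38 = 21.50 MΩ.
First divider: V_A = V_supply · 21.50/(15.6 + 21.50) = 7.360 V.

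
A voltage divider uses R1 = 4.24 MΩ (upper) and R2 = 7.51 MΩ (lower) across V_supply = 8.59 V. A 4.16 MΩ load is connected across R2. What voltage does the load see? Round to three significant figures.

V_out ≈ 3.32 V

The load sits in parallel with R2, giving an effective lower resistance R2' = R2·R_L/(R2+R_L) = 2.677 MΩ.
Now apply the divider: V_out = 8.59 × 0.3870 = 3.325 V.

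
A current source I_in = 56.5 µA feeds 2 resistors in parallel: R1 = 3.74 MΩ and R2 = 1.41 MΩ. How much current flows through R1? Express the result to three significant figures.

I ≈ 15.5 µA

Two-branch current divider: I_k = I_in · R_other/(R_1 + R_2).
So I = 56.5 × 1.41/5.150 = 15.47 µA.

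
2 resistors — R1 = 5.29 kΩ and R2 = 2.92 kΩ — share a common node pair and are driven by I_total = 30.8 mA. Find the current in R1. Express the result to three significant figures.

I ≈ 11.0 mA

For two parallel branches, I_k = I_total · (other R)/(sum of R).
I(R1) = 30.8 × 2.92/(5.29 + 2.92) = 30.8 × 0.3557 = 10.95 mA.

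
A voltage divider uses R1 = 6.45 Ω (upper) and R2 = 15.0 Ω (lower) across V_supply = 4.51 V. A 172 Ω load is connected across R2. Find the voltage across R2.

The load sits in parallel with R2, giving an effective lower resistance R2' = R2·R_L/(R2+R_L) = 13.80 Ω.
Then V_out = V_supply · R2'/(R1 + R2') = 4.51 × 13.80/20.25 = 3.073 V.
(Unloaded it would be 3.15 V; the load pulls it down.)

V_out ≈ 3.07 V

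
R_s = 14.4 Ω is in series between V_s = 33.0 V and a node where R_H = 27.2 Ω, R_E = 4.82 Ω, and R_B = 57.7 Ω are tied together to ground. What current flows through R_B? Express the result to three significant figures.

I ≈ 0.120 A

Combine the parallel branches: R_p = (1/27.2 + 1/4.82 + 1/57.7)⁻¹ = 3.823 Ω.
Node voltage V_A = V_s · R_p/(R_s + R_p) = 33.0 × 0.2098 = 6.923 V.
I(R_B) = V_A / R_B = 6.923/57.7 = 0.1200 A.
(Check via current divider: I_total = 1.811 A; share G_k/ΣG = 0.06626 → same result.)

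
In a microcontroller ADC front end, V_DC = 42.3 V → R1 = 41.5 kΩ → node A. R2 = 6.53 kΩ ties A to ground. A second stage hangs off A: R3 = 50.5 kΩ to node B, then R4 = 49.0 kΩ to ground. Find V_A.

V_A ≈ 5.44 V

Looking into the second stage from A: R3 + R4 = 99.50 kΩ appears in parallel with R2.
R2 ‖ (R3+R4) = 6.128 kΩ.
V_A = 42.3 × 6.128/(41.5 + 6.128) = 5.442 V.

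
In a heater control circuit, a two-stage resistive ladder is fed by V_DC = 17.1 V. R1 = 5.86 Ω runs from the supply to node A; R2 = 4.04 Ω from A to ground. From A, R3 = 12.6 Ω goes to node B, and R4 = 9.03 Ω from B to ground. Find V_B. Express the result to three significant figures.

V_B ≈ 2.62 V

Node A sees R2 in parallel with the series input of stage 2, R3 + R4 = 21.63 Ω.
R2 ‖ (R3+R4) = 3.404 Ω.
So V_A = 17.1 × 0.3675 = 6.283 V.
Then the unloaded second divider: V_B = V_A × R4/(R3+R4) = 6.283 × 0.4175 = 2.623 V.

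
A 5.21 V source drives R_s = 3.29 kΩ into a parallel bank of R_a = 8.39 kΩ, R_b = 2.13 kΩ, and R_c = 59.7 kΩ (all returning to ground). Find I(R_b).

Equivalent of the parallel group: R_p = 1.652 kΩ.
V_A by voltage divider: V_A = 5.21 × 1.652/(3.29 + 1.652) = 1.741 V.
I(R_b) = V_A / R_b = 1.741/2.13 = 0.8176 mA.

I ≈ 0.818 mA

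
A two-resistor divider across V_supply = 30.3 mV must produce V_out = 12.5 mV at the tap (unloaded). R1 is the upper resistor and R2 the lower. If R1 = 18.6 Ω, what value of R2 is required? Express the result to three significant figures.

V_out/V_supply = R2/(R1+R2) = 0.4125.
Rearranging, R2 = R1·k/(1−k) = 18.6 × 0.7022 = 13.06 Ω.

R2 ≈ 13.1 Ω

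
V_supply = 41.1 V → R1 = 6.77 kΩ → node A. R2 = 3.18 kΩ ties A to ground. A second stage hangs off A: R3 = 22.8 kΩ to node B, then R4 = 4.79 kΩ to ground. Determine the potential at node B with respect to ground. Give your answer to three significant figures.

The second stage (R3 + R4 = 27.59 kΩ) loads node A in parallel with R2.
R2 ‖ (R3+R4) = 2.851 kΩ.
So V_A = 41.1 × 0.2964 = 12.18 V.
Stage 2 is unloaded, so V_B = V_A · R4/(R3+R4) = 12.18 × 4.79/27.59 = 2.115 V.

V_B ≈ 2.11 V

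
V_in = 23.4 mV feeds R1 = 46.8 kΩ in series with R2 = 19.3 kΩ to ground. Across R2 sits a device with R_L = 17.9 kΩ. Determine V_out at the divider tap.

First combine the lower leg with the load: R2 ‖ R_L = 9.287 kΩ.
Now apply the divider: V_out = 23.4 × 0.1656 = 3.875 mV.

V_out ≈ 3.87 mV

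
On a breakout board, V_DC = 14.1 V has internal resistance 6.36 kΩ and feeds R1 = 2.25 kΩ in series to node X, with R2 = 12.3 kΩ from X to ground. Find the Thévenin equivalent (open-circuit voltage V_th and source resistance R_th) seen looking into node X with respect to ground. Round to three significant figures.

V_th ≈ 8.29 V, R_th ≈ 5.06 kΩ

R1' = 6.36 + 2.25 = 8.610 kΩ (source resistance + R1).
V_th is the unloaded tap voltage: V_DC · R2/(R1'+R2) = 14.1 × 0.5882 = 8.294 V.
With V_DC suppressed (replaced by a short), R_th = R1' ‖ R2 = (8.610 × 12.3)/(8.610 + 12.3) = 5.065 kΩ.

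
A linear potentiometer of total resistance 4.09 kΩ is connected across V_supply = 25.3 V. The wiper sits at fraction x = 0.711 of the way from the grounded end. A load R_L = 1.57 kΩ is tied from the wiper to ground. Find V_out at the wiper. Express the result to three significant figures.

Lower segment x·R_p = 2.908 kΩ; upper segment (1−x)·R_p = 1.182 kΩ.
Lower segment in parallel with the load: 2.908 ‖ 1.57 = 1.020 kΩ.
V_out = 25.3 × 1.020/(1.182 + 1.020) = 11.72 V.
(Unloaded: V_out = x·V_supply = 18.0 V.)

V_out ≈ 11.7 V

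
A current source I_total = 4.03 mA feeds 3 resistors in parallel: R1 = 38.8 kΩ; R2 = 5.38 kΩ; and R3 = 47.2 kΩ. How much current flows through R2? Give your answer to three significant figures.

I ≈ 3.22 mA

Total conductance ΣG = 1/38.8 + 1/5.38 + 1/47.2 = 0.2328 (units of 1/kΩ).
By the current-divider rule, I = I_total · G_k/ΣG = 4.03 × 0.7983 = 3.217 mA.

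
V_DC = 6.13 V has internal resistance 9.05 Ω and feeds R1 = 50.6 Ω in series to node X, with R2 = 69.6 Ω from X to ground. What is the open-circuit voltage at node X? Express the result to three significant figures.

R1' = 9.05 + 50.6 = 59.65 Ω (source resistance + R1).
Open-circuit (no load on X): V_th = V_DC · R2/(R1' + R2) = 6.13 × 69.6/(59.65 + 69.6) = 3.301 V.

V_th ≈ 3.30 V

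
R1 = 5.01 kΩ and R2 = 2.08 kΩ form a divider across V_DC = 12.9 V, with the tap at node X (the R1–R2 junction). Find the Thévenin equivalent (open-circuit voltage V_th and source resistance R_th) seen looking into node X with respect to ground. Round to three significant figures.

V_th ≈ 3.78 V, R_th ≈ 1.47 kΩ

With X open, the divider is unloaded: V_th = 12.9 × 2.08/7.090 = 3.784 V.
Zeroing V_DC shorts the top of R1 to ground, so R_th = R1 ‖ R2 = 1.470 kΩ.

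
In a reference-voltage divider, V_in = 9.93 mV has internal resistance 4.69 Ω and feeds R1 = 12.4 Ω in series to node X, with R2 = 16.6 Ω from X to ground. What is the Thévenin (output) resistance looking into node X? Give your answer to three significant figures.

R_th ≈ 8.42 Ω

R1' = 4.69 + 12.4 = 17.09 Ω (source resistance + R1).
Zeroing V_in shorts the top of R1' to ground, so R_th = R1' ‖ R2 = 8.421 Ω.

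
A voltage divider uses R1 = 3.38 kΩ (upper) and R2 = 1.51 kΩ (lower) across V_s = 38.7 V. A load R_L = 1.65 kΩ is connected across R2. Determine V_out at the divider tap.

The load sits in parallel with R2, giving an effective lower resistance R2' = R2·R_L/(R2+R_L) = 0.7884 kΩ.
Then V_out = V_s · R2'/(R1 + R2') = 38.7 × 0.7884/4.168 = 7.320 V.

V_out ≈ 7.32 V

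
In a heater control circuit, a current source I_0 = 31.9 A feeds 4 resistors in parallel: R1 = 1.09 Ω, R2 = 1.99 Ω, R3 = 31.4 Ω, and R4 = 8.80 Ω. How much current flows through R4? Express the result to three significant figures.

I ≈ 2.32 A

Total conductance ΣG = 1/1.09 + 1/1.99 + 1/31.4 + 1/8.80 = 1.565 (units of 1/Ω).
R4 takes the fraction G_k/ΣG = 0.1136/1.565 = 0.07259, so I = 31.9 × 0.07259 = 2.316 A.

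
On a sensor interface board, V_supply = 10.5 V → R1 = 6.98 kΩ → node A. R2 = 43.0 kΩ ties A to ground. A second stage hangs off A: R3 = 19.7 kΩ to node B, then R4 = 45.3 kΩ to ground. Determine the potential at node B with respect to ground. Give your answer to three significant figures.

The second stage (R3 + R4 = 65.00 kΩ) loads node A in parallel with R2.
Effective lower resistance at A: R2 ‖ 65.00 = 25.88 kΩ.
V_A = 10.5 × 25.88/(6.98 + 25.88) = 8.270 V.
Then the unloaded second divider: V_B = V_A × R4/(R3+R4) = 8.270 × 0.6969 = 5.763 V.

V_B ≈ 5.76 V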